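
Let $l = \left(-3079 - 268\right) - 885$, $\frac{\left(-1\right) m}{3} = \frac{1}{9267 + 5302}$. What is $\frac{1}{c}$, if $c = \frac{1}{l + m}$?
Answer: $- \frac{61656011}{14569} \approx -4232.0$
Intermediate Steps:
$m = - \frac{3}{14569}$ ($m = - \frac{3}{9267 + 5302} = - \frac{3}{14569} \approx -0.00020592$)
$l = -4232$ ($l = \left(-3079 + \left(-678 + 410\right)\right) - 885 = \left(-3079 - 268\right) - 885 = -3347 - 885 = -4232$)
$c = - \frac{14569}{61656011}$ ($c = \frac{1}{-4232 - \frac{3}{14569}} = \frac{1}{- \frac{61656011}{14569}} = - \frac{14569}{61656011} \approx -0.00023629$)
$\frac{1}{c} = \frac{1}{- \frac{14569}{61656011}} = - \frac{61656011}{14569}$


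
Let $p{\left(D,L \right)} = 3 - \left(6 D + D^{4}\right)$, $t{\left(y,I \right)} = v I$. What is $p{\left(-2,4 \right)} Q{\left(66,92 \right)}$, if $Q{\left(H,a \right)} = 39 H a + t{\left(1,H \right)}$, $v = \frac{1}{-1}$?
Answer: $-236742$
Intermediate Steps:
$v = -1$
$t{\left(y,I \right)} = - I$
$Q{\left(H,a \right)} = - H + 39 H a$ ($Q{\left(H,a \right)} = 39 H a - H = - H + 39 H a$)
$p{\left(D,L \right)} = 3 - D^{4} - 6 D$ ($p{\left(D,L \right)} = 3 - \left(D^{4} + 6 D\right) = 3 - D^{4} - 6 D$)
$p{\left(-2,4 \right)} Q{\left(66,92 \right)} = \left(3 - \left(-2\right)^{4} - -12\right) 66 \left(-1 + 39 \cdot 92\right) = \left(3 - 16 + 12\right) 66 \left(-1 + 3588\right) = \left(3 - 16 + 12\right) 66 \cdot 3587 = \left(-1\right) 236742 = -236742$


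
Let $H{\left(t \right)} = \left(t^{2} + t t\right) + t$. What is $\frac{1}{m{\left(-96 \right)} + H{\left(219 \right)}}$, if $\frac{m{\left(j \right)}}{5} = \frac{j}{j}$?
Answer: $\frac{1}{96146} \approx 1.0401 \cdot 10^{-5}$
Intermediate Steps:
$H{\left(t \right)} = t + 2 t^{2}$ ($H{\left(t \right)} = \left(t^{2} + t^{2}\right) + t = 2 t^{2} + t = t + 2 t^{2}$)
$m{\left(j \right)} = 5$ ($m{\left(j \right)} = 5 \frac{j}{j} = 5 \cdot 1 = 5$)
$\frac{1}{m{\left(-96 \right)} + H{\left(219 \right)}} = \frac{1}{5 + 219 \left(1 + 2 \cdot 219\right)} = \frac{1}{5 + 219 \left(1 + 438\right)} = \frac{1}{5 + 219 \cdot 439} = \frac{1}{5 + 96141} = \frac{1}{96146}$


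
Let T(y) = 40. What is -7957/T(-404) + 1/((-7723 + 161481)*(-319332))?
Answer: -6104492245513/30687406035 ≈ -198.93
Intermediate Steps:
-7957/T(-404) + 1/((-7723 + 161481)*(-319332)) = -7957/40 + 1/((-7723 + 161481)*(-319332)) = -7957*1/40 - 1/319332/153758 = -7957/40 + (1/153758)*(-1/319332) = -7957/40 - 1/49099849656 = -6104492245513/30687406035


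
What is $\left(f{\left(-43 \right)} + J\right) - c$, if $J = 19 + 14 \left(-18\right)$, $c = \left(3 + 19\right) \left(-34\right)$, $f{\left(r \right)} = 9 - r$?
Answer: $567$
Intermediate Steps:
$c = -748$ ($c = 22 \left(-34\right) = -748$)
$J = -233$ ($J = 19 - 252 = -233$)
$\left(f{\left(-43 \right)} + J\right) - c = \left(\left(9 - -43\right) - 233\right) - -748 = \left(\left(9 + 43\right) - 233\right) + 748 = \left(52 - 233\right) + 748 = -181 + 748 = 567$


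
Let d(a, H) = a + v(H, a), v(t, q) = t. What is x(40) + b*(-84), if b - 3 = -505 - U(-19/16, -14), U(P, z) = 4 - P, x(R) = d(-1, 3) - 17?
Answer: 170355/4 ≈ 42589.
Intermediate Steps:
d(a, H) = H + a (d(a, H) = a + H = H + a)
x(R) = -15 (x(R) = (3 - 1) - 17 = 2 - 17 = -15)
b = -8115/16 (b = 3 + (-505 - (4 - (-19)/16)) = 3 + (-505 - (4 - 1*(-19/16))) = 3 + (-505 - (4 + 19/16)) = 3 + (-505 - 1*83/16) = 3 + (-505 - 83/16) = 3 - 8163/16 = -8115/16 ≈ -507.19)
x(40) + b*(-84) = -15 - 8115/16*(-84) = -15 + 170415/4 = 170355/4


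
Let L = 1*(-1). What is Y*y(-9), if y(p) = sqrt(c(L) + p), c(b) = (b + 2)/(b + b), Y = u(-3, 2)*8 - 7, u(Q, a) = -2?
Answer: -23*I*sqrt(38)/2 ≈ -70.891*I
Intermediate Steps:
L = -1
Y = -23 (Y = -2*8 - 7 = -16 - 7 = -23)
c(b) = (2 + b)/(2*b) (c(b) = (2 + b)/((2*b)) = (2 + b)*(1/(2*b)) = (2 + b)/(2*b))
y(p) = sqrt(-1/2 + p) (y(p) = sqrt((1/2)*(2 - 1)/(-1) + p) = sqrt((1/2)*(-1)*1 + p) = sqrt(-1/2 + p))
Y*y(-9) = -23*sqrt(-2 + 4*(-9))/2 = -23*sqrt(-2 - 36)/2 = -23*sqrt(-38)/2 = -23*I*sqrt(38)/2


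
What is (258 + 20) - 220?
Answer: 58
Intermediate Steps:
(258 + 20) - 220 = 278 - 220 = 58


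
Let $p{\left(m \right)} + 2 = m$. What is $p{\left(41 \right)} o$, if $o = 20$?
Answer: $780$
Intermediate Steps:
$p{\left(m \right)} = -2 + m$
$p{\left(41 \right)} o = \left(-2 + 41\right) 20 = 39 \cdot 20 = 780$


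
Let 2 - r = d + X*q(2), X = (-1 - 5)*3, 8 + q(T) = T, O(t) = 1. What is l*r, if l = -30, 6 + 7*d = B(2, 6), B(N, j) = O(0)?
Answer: 22110/7 ≈ 3158.6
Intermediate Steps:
B(N, j) = 1
d = -5/7 (d = -6/7 + (⅐)*1 = -6/7 + ⅐ = -5/7 ≈ -0.71429)
q(T) = -8 + T
X = -18 (X = -6*3 = -18)
r = -737/7 (r = 2 - (-5/7 - 18*(-8 + 2)) = 2 - (-5/7 - 18*(-6)) = 2 - (-5/7 + 108) = 2 - 1*751/7 = 2 - 751/7 = -737/7 ≈ -105.29)
l*r = -30*(-737/7) = 22110/7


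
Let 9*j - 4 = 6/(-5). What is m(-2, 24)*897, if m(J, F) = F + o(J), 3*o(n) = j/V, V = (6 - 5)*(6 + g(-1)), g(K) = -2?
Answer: 1939613/90 ≈ 21551.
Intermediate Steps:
j = 14/45 (j = 4/9 + (6/(-5))/9 = 4/9 + (6*(-⅕))/9 = 4/9 + (⅑)*(-6/5) = 4/9 - 2/15 = 14/45 ≈ 0.31111)
V = 4 (V = (6 - 5)*(6 - 2) = 1*4 = 4)
o(n) = 7/270 (o(n) = ((14/45)/4)/3 = ((14/45)*(¼))/3 = (⅓)*(7/90) = 7/270)
m(J, F) = 7/270 + F (m(J, F) = F + 7/270 = 7/270 + F)
m(-2, 24)*897 = (7/270 + 24)*897 = (6487/270)*897 = 1939613/90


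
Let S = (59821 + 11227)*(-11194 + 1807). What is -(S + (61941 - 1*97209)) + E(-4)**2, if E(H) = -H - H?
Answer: 666962908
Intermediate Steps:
E(H) = -2*H
S = -666927576 (S = 71048*(-9387) = -666927576)
-(S + (61941 - 1*97209)) + E(-4)**2 = -(-666927576 + (61941 - 1*97209)) + (-2*(-4))**2 = -(-666927576 + (61941 - 97209)) + 8**2 = -(-666927576 - 35268) + 64 = -1*(-666962844) + 64 = 666962844 + 64 = 666962908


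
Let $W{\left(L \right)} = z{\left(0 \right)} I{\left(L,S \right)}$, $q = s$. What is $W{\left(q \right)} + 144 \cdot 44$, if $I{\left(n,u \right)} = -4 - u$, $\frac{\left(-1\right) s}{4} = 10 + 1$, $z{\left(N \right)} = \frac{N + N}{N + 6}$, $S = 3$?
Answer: $6336$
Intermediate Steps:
$z{\left(N \right)} = \frac{2 N}{6 + N}$
$s = -44$ ($s = - 4 \left(10 + 1\right) = \left(-4\right) 11 = -44$)
$q = -44$
$W{\left(L \right)} = 0$ ($W{\left(L \right)} = 2 \cdot 0 \frac{1}{6 + 0} \left(-4 - 3\right) = 2 \cdot 0 \cdot \frac{1}{6} \left(-4 - 3\right) = 2 \cdot 0 \cdot \frac{1}{6} \left(-7\right) = 0 \left(-7\right) = 0$)
$W{\left(q \right)} + 144 \cdot 44 = 0 + 144 \cdot 44 = 0 + 6336 = 6336$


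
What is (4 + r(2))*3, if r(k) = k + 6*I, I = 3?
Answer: 72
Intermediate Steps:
r(k) = 18 + k (r(k) = k + 6*3 = k + 18 = 18 + k)
(4 + r(2))*3 = (4 + (18 + 2))*3 = (4 + 20)*3 = 24*3 = 72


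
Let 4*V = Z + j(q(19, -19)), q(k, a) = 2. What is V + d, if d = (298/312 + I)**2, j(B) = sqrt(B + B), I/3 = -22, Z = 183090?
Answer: 1216893337/24336 ≈ 50004.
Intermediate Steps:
I = -66 (I = 3*(-22) = -66)
j(B) = sqrt(2)*sqrt(B) (j(B) = sqrt(2*B) = sqrt(2)*sqrt(B))
V = 45773 (V = (183090 + sqrt(2)*sqrt(2))/4 = (183090 + 2)/4 = (1/4)*183092 = 45773)
d = 102961609/24336 (d = (298/312 - 66)**2 = (298*(1/312) - 66)**2 = (149/156 - 66)**2 = (-10147/156)**2 = 102961609/24336 ≈ 4230.8)
V + d = 45773 + 102961609/24336 = 1216893337/24336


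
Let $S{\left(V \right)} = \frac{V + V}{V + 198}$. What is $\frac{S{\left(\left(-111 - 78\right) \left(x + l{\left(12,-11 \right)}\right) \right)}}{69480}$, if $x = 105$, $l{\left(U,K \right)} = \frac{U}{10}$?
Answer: $\frac{1239}{42618260} \approx 2.9072 \cdot 10^{-5}$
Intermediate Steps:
$l{\left(U,K \right)} = \frac{U}{10}$ ($l{\left(U,K \right)} = U \frac{1}{10} = \frac{U}{10}$)
$S{\left(V \right)} = \frac{2 V}{198 + V}$
$\frac{S{\left(\left(-111 - 78\right) \left(x + l{\left(12,-11 \right)}\right) \right)}}{69480} = \frac{2 \left(-111 - 78\right) \left(105 + \frac{1}{10} \cdot 12\right) \frac{1}{198 + \left(-111 - 78\right) \left(105 + \frac{1}{10} \cdot 12\right)}}{69480} = \frac{2 \left(- 189 \left(105 + \frac{6}{5}\right)\right)}{198 - 189 \left(105 + \frac{6}{5}\right)} \frac{1}{69480} = \frac{2 \left(\left(-189\right) \frac{531}{5}\right)}{198 - \frac{100359}{5}} \cdot \frac{1}{69480} = 2 \left(- \frac{100359}{5}\right) \frac{1}{198 - \frac{100359}{5}} \cdot \frac{1}{69480} = 2 \left(- \frac{100359}{5}\right) \frac{1}{- \frac{99369}{5}} \cdot \frac{1}{69480} = 2 \left(- \frac{100359}{5}\right) \left(- \frac{5}{99369}\right) \frac{1}{69480} = \frac{22302}{11041} \cdot \frac{1}{69480} = \frac{1239}{42618260}$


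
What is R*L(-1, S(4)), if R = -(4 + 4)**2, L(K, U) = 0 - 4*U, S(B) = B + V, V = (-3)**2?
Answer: 3328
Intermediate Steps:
V = 9
S(B) = 9 + B (S(B) = B + 9 = 9 + B)
L(K, U) = -4*U
R = -64 (R = -1*8**2 = -1*64 = -64)
R*L(-1, S(4)) = -(-256)*(9 + 4) = -(-256)*13 = -64*(-52) = 3328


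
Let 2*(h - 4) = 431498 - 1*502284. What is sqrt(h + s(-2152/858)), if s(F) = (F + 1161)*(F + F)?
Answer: I*sqrt(7582555885)/429 ≈ 202.98*I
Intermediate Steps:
h = -35389 (h = 4 + (431498 - 1*502284)/2 = 4 + (431498 - 502284)/2 = 4 + (1/2)*(-70786) = 4 - 35393 = -35389)
s(F) = 2*F*(1161 + F) (s(F) = (1161 + F)*(2*F) = 2*F*(1161 + F))
sqrt(h + s(-2152/858)) = sqrt(-35389 + 2*(-2152/858)*(1161 - 2152/858)) = sqrt(-35389 + 2*(-2152*1/858)*(1161 - 2152*1/858)) = sqrt(-35389 + 2*(-1076/429)*(1161 - 1076/429)) = sqrt(-35389 + 2*(-1076/429)*(496993/429)) = sqrt(-35389 - 1069528936/184041) = sqrt(-7582555885/184041) = I*sqrt(7582555885)/429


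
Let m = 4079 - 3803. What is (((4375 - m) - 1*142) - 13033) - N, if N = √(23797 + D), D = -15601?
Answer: -9076 - 2*√2049 ≈ -9166.5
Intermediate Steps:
N = 2*√2049 (N = √(23797 - 15601) = √8196 = 2*√2049 ≈ 90.532)
m = 276
(((4375 - m) - 1*142) - 13033) - N = (((4375 - 1*276) - 1*142) - 13033) - 2*√2049 = (((4375 - 276) - 142) - 13033) - 2*√2049 = ((4099 - 142) - 13033) - 2*√2049 = (3957 - 13033) - 2*√2049 = -9076 - 2*√2049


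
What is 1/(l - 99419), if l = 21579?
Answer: -1/77840 ≈ -1.2847e-5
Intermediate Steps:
1/(l - 99419) = 1/(21579 - 99419) = 1/(-77840) = -1/77840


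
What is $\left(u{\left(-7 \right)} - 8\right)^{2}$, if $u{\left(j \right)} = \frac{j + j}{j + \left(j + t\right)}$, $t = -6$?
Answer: $\frac{5329}{100} \approx 53.29$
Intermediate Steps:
$u{\left(j \right)} = \frac{2 j}{-6 + 2 j}$ ($u{\left(j \right)} = \frac{j + j}{j + \left(j - 6\right)} = \frac{2 j}{j + \left(-6 + j\right)} = \frac{2 j}{-6 + 2 j}$)
$\left(u{\left(-7 \right)} - 8\right)^{2} = \left(- \frac{7}{-3 - 7} - 8\right)^{2} = \left(- \frac{7}{-10} - 8\right)^{2} = \left(\left(-7\right) \left(- \frac{1}{10}\right) - 8\right)^{2} = \left(\frac{7}{10} - 8\right)^{2} = \left(- \frac{73}{10}\right)^{2} = \frac{5329}{100}$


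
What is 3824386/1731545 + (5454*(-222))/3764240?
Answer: 614968642459/325897547540 ≈ 1.8870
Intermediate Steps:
3824386/1731545 + (5454*(-222))/3764240 = 3824386*(1/1731545) - 1210788*1/3764240 = 3824386/1731545 - 302697/941060 = 614968642459/325897547540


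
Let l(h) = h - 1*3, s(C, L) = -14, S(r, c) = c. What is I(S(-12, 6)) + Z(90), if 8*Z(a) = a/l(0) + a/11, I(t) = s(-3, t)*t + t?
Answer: -888/11 ≈ -80.727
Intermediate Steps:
l(h) = -3 + h (l(h) = h - 3 = -3 + h)
I(t) = -13*t (I(t) = -14*t + t = -13*t)
Z(a) = -a/33 (Z(a) = (a/(-3 + 0) + a/11)/8 = (a/(-3) + a*(1/11))/8 = (a*(-⅓) + a/11)/8 = (-a/3 + a/11)/8 = (-8*a/33)/8 = -a/33)
I(S(-12, 6)) + Z(90) = -13*6 - 1/33*90 = -78 - 30/11 = -888/11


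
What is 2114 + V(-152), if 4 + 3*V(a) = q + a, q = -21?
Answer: 2055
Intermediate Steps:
V(a) = -25/3 + a/3 (V(a) = -4/3 + (-21 + a)/3 = -4/3 + (-7 + a/3) = -25/3 + a/3)
2114 + V(-152) = 2114 + (-25/3 + (1/3)*(-152)) = 2114 + (-25/3 - 152/3) = 2114 - 59 = 2055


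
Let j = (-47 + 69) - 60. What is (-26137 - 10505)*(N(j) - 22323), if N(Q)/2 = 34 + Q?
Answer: 818252502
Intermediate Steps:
j = -38 (j = 22 - 60 = -38)
N(Q) = 68 + 2*Q (N(Q) = 2*(34 + Q) = 68 + 2*Q)
(-26137 - 10505)*(N(j) - 22323) = (-26137 - 10505)*((68 + 2*(-38)) - 22323) = -36642*((68 - 76) - 22323) = -36642*(-8 - 22323) = -36642*(-22331) = 818252502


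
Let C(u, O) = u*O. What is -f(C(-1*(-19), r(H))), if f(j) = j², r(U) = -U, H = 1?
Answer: -361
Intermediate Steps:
C(u, O) = O*u
-f(C(-1*(-19), r(H))) = -((-1*1)*(-1*(-19)))² = -(-1*19)² = -1*(-19)² = -1*361 = -361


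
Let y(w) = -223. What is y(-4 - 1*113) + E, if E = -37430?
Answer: -37653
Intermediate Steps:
y(-4 - 1*113) + E = -223 - 37430 = -37653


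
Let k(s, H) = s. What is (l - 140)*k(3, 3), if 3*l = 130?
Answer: -290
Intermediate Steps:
l = 130/3 (l = (1/3)*130 = 130/3 ≈ 43.333)
(l - 140)*k(3, 3) = (130/3 - 140)*3 = -290/3*3 = -290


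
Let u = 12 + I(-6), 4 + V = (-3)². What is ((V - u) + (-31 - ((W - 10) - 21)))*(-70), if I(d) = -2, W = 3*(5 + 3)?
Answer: 2030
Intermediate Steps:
W = 24 (W = 3*8 = 24)
V = 5 (V = -4 + (-3)² = -4 + 9 = 5)
u = 10 (u = 12 - 2 = 10)
((V - u) + (-31 - ((W - 10) - 21)))*(-70) = ((5 - 1*10) + (-31 - ((24 - 10) - 21)))*(-70) = ((5 - 10) + (-31 - (14 - 21)))*(-70) = (-5 + (-31 - 1*(-7)))*(-70) = (-5 + (-31 + 7))*(-70) = (-5 - 24)*(-70) = -29*(-70) = 2030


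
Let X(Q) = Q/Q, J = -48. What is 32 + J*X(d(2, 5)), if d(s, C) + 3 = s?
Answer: -16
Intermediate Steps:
d(s, C) = -3 + s
X(Q) = 1
32 + J*X(d(2, 5)) = 32 - 48*1 = 32 - 48 = -16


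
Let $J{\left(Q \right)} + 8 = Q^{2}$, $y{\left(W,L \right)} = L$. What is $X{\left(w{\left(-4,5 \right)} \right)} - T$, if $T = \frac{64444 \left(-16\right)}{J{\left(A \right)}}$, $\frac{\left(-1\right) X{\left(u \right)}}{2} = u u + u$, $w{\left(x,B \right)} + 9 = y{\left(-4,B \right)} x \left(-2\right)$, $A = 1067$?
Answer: $- \frac{2257715200}{1138481} \approx -1983.1$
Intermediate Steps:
$J{\left(Q \right)} = -8 + Q^{2}$
$w{\left(x,B \right)} = -9 - 2 B x$ ($w{\left(x,B \right)} = -9 + B x \left(-2\right) = -9 - 2 B x$)
$X{\left(u \right)} = - 2 u - 2 u^{2}$ ($X{\left(u \right)} = - 2 \left(u u + u\right) = - 2 \left(u^{2} + u\right) = - 2 \left(u + u^{2}\right) = - 2 u - 2 u^{2}$)
$T = - \frac{1031104}{1138481}$ ($T = \frac{64444 \left(-16\right)}{-8 + 1067^{2}} = - \frac{1031104}{-8 + 1138489} = - \frac{1031104}{1138481} \approx -0.90568$)
$X{\left(w{\left(-4,5 \right)} \right)} - T = - 2 \left(-9 - 10 \left(-4\right)\right) \left(1 - \left(9 + 10 \left(-4\right)\right)\right) - - \frac{1031104}{1138481} = - 2 \left(-9 + 40\right) \left(1 + \left(-9 + 40\right)\right) + \frac{1031104}{1138481} = \left(-2\right) 31 \left(1 + 31\right) + \frac{1031104}{1138481} = \left(-2\right) 31 \cdot 32 + \frac{1031104}{1138481} = -1984 + \frac{1031104}{1138481} = - \frac{2257715200}{1138481}$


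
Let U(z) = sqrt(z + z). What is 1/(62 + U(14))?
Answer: 31/1908 - sqrt(7)/1908 ≈ 0.014861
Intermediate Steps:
U(z) = sqrt(2)*sqrt(z) (U(z) = sqrt(2*z) = sqrt(2)*sqrt(z))
1/(62 + U(14)) = 1/(62 + sqrt(2)*sqrt(14)) = 1/(62 + 2*sqrt(7))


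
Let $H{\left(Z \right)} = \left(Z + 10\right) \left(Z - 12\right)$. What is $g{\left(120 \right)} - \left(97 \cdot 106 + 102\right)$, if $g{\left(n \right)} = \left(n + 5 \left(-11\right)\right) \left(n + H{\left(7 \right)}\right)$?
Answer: $-8109$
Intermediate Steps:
$H{\left(Z \right)} = \left(-12 + Z\right) \left(10 + Z\right)$ ($H{\left(Z \right)} = \left(10 + Z\right) \left(-12 + Z\right) = \left(-12 + Z\right) \left(10 + Z\right)$)
$g{\left(n \right)} = \left(-85 + n\right) \left(-55 + n\right)$ ($g{\left(n \right)} = \left(n + 5 \left(-11\right)\right) \left(n - \left(134 - 49\right)\right) = \left(n - 55\right) \left(n - 85\right) = \left(-55 + n\right) \left(n - 85\right) = \left(-55 + n\right) \left(-85 + n\right) = \left(-85 + n\right) \left(-55 + n\right)$)
$g{\left(120 \right)} - \left(97 \cdot 106 + 102\right) = \left(4675 + 120^{2} - 16800\right) - \left(97 \cdot 106 + 102\right) = \left(4675 + 14400 - 16800\right) - \left(10282 + 102\right) = 2275 - 10384 = -8109$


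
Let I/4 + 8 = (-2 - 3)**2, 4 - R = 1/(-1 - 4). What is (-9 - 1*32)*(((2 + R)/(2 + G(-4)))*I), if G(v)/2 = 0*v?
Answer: -43214/5 ≈ -8642.8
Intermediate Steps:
G(v) = 0 (G(v) = 2*(0*v) = 2*0 = 0)
R = 21/5 (R = 4 - 1/(-1 - 4) = 4 - 1/(-5) = 4 - 1*(-1/5) = 4 + 1/5 = 21/5 ≈ 4.2000)
I = 68 (I = -32 + 4*(-2 - 3)**2 = -32 + 4*(-5)**2 = -32 + 4*25 = -32 + 100 = 68)
(-9 - 1*32)*(((2 + R)/(2 + G(-4)))*I) = (-9 - 1*32)*(((2 + 21/5)/(2 + 0))*68) = (-9 - 32)*(((31/5)/2)*68) = -41*(31/5)*(1/2)*68 = -1271*68/10 = -41*1054/5 = -43214/5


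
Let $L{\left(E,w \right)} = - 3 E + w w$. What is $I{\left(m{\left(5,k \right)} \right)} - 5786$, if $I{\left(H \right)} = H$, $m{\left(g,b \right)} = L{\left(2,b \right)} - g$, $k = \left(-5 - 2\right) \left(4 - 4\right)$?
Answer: $-5797$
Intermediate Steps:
$k = 0$ ($k = \left(-7\right) 0 = 0$)
$L{\left(E,w \right)} = w^{2} - 3 E$ ($L{\left(E,w \right)} = - 3 E + w^{2} = w^{2} - 3 E$)
$m{\left(g,b \right)} = -6 + b^{2} - g$ ($m{\left(g,b \right)} = \left(b^{2} - 6\right) - g = \left(-6 + b^{2}\right) - g = -6 + b^{2} - g$)
$I{\left(m{\left(5,k \right)} \right)} - 5786 = \left(-6 + 0^{2} - 5\right) - 5786 = \left(-6 + 0 - 5\right) - 5786 = -11 - 5786 = -5797$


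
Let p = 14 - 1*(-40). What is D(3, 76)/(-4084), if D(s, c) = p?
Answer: -27/2042 ≈ -0.013222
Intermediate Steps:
p = 54 (p = 14 + 40 = 54)
D(s, c) = 54
D(3, 76)/(-4084) = 54/(-4084) = 54*(-1/4084) = -27/2042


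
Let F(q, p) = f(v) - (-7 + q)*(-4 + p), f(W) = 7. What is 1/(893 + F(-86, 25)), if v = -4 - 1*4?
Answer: 1/2853 ≈ 0.00035051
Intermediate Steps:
v = -8 (v = -4 - 4 = -8)
F(q, p) = 7 - (-7 + q)*(-4 + p)
1/(893 + F(-86, 25)) = 1/(893 + (-21 + 4*(-86) + 7*25 - 1*25*(-86))) = 1/(893 + (-21 - 344 + 175 + 2150)) = 1/(893 + 1960) = 1/2853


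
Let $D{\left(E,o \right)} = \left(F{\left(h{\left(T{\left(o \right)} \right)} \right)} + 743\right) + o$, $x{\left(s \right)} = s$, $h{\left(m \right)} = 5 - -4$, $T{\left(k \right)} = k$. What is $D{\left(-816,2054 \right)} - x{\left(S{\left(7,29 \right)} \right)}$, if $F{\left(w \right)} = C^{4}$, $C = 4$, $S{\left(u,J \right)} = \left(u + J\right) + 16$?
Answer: $3001$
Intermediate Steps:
$S{\left(u,J \right)} = 16 + J + u$ ($S{\left(u,J \right)} = \left(J + u\right) + 16 = 16 + J + u$)
$h{\left(m \right)} = 9$ ($h{\left(m \right)} = 5 + 4 = 9$)
$F{\left(w \right)} = 256$ ($F{\left(w \right)} = 4^{4} = 256$)
$D{\left(E,o \right)} = 999 + o$ ($D{\left(E,o \right)} = \left(256 + 743\right) + o = 999 + o$)
$D{\left(-816,2054 \right)} - x{\left(S{\left(7,29 \right)} \right)} = \left(999 + 2054\right) - \left(16 + 29 + 7\right) = 3053 - 52 = 3001$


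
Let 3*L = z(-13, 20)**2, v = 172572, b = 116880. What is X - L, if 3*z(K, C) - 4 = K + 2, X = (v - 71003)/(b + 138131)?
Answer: -9753176/6885297 ≈ -1.4165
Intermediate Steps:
X = 101569/255011 (X = (172572 - 71003)/(116880 + 138131) = 101569/255011 ≈ 0.39829)
z(K, C) = 2 + K/3 (z(K, C) = 4/3 + (K + 2)/3 = 4/3 + (2 + K)/3 = 4/3 + (2/3 + K/3) = 2 + K/3)
L = 49/27 (L = (2 + (1/3)*(-13))**2/3 = (2 - 13/3)**2/3 = (-7/3)**2/3 = (1/3)*(49/9) = 49/27 ≈ 1.8148)
X - L = 101569/255011 - 1*49/27 = 101569/255011 - 49/27 = -9753176/6885297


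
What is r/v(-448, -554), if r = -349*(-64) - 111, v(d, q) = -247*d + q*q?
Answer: 22225/417572 ≈ 0.053224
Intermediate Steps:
v(d, q) = q² - 247*d (v(d, q) = -247*d + q² = q² - 247*d)
r = 22225 (r = 22336 - 111 = 22225)
r/v(-448, -554) = 22225/((-554)² - 247*(-448)) = 22225/(306916 + 110656) = 22225/417572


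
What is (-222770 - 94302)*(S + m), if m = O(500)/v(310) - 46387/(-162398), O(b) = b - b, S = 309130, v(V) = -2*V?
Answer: -7958846487174072/81199 ≈ -9.8017e+10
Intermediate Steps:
O(b) = 0
m = 46387/162398 (m = 0/((-2*310)) - 46387/(-162398) = 0/(-620) - 46387*(-1/162398) = 0*(-1/620) + 46387/162398 = 0 + 46387/162398 = 46387/162398 ≈ 0.28564)
(-222770 - 94302)*(S + m) = (-222770 - 94302)*(309130 + 46387/162398) = -317072*50202140127/162398 = -7958846487174072/81199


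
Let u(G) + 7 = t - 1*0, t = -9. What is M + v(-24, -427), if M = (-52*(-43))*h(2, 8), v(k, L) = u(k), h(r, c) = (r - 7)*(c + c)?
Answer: -178896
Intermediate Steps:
h(r, c) = 2*c*(-7 + r) (h(r, c) = (-7 + r)*(2*c) = 2*c*(-7 + r))
u(G) = -16 (u(G) = -7 + (-9 - 1*0) = -7 + (-9 + 0) = -7 - 9 = -16)
v(k, L) = -16
M = -178880 (M = (-52*(-43))*(2*8*(-7 + 2)) = 2236*(2*8*(-5)) = 2236*(-80) = -178880)
M + v(-24, -427) = -178880 - 16 = -178896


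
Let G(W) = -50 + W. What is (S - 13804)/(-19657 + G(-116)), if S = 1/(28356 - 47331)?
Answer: 261930901/376141425 ≈ 0.69636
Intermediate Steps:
S = -1/18975 (S = 1/(-18975) = -1/18975 ≈ -5.2701e-5)
(S - 13804)/(-19657 + G(-116)) = (-1/18975 - 13804)/(-19657 + (-50 - 116)) = -261930901/(18975*(-19657 - 166)) = -261930901/18975/(-19823) = -261930901/18975*(-1/19823) = 261930901/376141425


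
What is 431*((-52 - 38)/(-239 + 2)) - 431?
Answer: -21119/79 ≈ -267.33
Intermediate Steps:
431*((-52 - 38)/(-239 + 2)) - 431 = 431*(-90/(-237)) - 431 = 431*(-90*(-1/237)) - 431 = 431*(30/79) - 431 = 12930/79 - 431 = -21119/79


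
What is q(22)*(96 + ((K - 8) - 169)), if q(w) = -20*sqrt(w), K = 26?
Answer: 1100*sqrt(22) ≈ 5159.5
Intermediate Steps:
q(22)*(96 + ((K - 8) - 169)) = (-20*sqrt(22))*(96 + ((26 - 8) - 169)) = (-20*sqrt(22))*(96 + (18 - 169)) = (-20*sqrt(22))*(96 - 151) = -20*sqrt(22)*(-55) = 1100*sqrt(22)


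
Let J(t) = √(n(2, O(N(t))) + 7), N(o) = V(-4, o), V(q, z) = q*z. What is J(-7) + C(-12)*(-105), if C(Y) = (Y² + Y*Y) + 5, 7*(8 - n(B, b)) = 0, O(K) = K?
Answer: -30765 + √15 ≈ -30761.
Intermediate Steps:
N(o) = -4*o
n(B, b) = 8 (n(B, b) = 8 - ⅐*0 = 8 + 0 = 8)
J(t) = √15 (J(t) = √(8 + 7) = √15)
C(Y) = 5 + 2*Y² (C(Y) = (Y² + Y²) + 5 = 2*Y² + 5 = 5 + 2*Y²)
J(-7) + C(-12)*(-105) = √15 + (5 + 2*(-12)²)*(-105) = √15 + (5 + 2*144)*(-105) = √15 + (5 + 288)*(-105) = √15 + 293*(-105) = √15 - 30765 = -30765 + √15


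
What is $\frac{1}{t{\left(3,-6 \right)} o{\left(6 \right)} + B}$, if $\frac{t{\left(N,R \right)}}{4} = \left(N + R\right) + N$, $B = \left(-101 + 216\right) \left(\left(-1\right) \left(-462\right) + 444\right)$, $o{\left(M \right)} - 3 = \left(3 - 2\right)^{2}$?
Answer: $\frac{1}{104190} \approx 9.5978 \cdot 10^{-6}$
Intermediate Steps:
$o{\left(M \right)} = 4$ ($o{\left(M \right)} = 3 + \left(3 - 2\right)^{2} = 3 + 1^{2} = 3 + 1 = 4$)
$B = 104190$ ($B = 115 \left(462 + 444\right) = 115 \cdot 906 = 104190$)
$t{\left(N,R \right)} = 4 R + 8 N$ ($t{\left(N,R \right)} = 4 \left(\left(N + R\right) + N\right) = 4 \left(R + 2 N\right) = 4 R + 8 N$)
$\frac{1}{t{\left(3,-6 \right)} o{\left(6 \right)} + B} = \frac{1}{\left(4 \left(-6\right) + 8 \cdot 3\right) 4 + 104190} = \frac{1}{\left(-24 + 24\right) 4 + 104190} = \frac{1}{0 \cdot 4 + 104190} = \frac{1}{0 + 104190} = \frac{1}{104190}$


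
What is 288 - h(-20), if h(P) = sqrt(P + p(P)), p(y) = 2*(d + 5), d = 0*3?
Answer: 288 - I*sqrt(10) ≈ 288.0 - 3.1623*I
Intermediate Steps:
d = 0
p(y) = 10 (p(y) = 2*(0 + 5) = 2*5 = 10)
h(P) = sqrt(10 + P) (h(P) = sqrt(P + 10) = sqrt(10 + P))
288 - h(-20) = 288 - sqrt(10 - 20) = 288 - sqrt(-10) = 288 - I*sqrt(10)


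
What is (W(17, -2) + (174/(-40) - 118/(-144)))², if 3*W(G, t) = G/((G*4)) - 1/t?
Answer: 1394761/129600 ≈ 10.762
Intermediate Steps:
W(G, t) = 1/12 - 1/(3*t) (W(G, t) = (G/((G*4)) - 1/t)/3 = (G/((4*G)) - 1/t)/3 = (G*(1/(4*G)) - 1/t)/3 = (¼ - 1/t)/3 = 1/12 - 1/(3*t))
(W(17, -2) + (174/(-40) - 118/(-144)))² = ((1/12)*(-4 - 2)/(-2) + (174/(-40) - 118/(-144)))² = ((1/12)*(-½)*(-6) + (174*(-1/40) - 118*(-1/144)))² = (¼ + (-87/20 + 59/72))² = (¼ - 1271/360)² = (-1181/360)² = 1394761/129600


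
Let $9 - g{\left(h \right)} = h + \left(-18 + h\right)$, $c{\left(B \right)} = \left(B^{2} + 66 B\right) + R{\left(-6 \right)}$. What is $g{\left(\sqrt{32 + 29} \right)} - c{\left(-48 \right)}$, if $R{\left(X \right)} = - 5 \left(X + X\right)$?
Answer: $831 - 2 \sqrt{61} \approx 815.38$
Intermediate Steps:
$R{\left(X \right)} = - 10 X$ ($R{\left(X \right)} = - 5 \cdot 2 X = - 10 X$)
$c{\left(B \right)} = 60 + B^{2} + 66 B$ ($c{\left(B \right)} = \left(B^{2} + 66 B\right) - -60 = \left(B^{2} + 66 B\right) + 60 = 60 + B^{2} + 66 B$)
$g{\left(h \right)} = 27 - 2 h$ ($g{\left(h \right)} = 9 - \left(h + \left(-18 + h\right)\right) = 9 - \left(-18 + 2 h\right) = 27 - 2 h$)
$g{\left(\sqrt{32 + 29} \right)} - c{\left(-48 \right)} = \left(27 - 2 \sqrt{32 + 29}\right) - \left(60 + \left(-48\right)^{2} + 66 \left(-48\right)\right) = \left(27 - 2 \sqrt{61}\right) - \left(60 + 2304 - 3168\right) = \left(27 - 2 \sqrt{61}\right) - -804 = \left(27 - 2 \sqrt{61}\right) + 804 = 831 - 2 \sqrt{61}$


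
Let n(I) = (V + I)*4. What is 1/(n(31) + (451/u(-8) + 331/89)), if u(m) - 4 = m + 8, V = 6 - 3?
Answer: 356/89879 ≈ 0.0039609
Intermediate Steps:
V = 3
u(m) = 12 + m (u(m) = 4 + (m + 8) = 4 + (8 + m) = 12 + m)
n(I) = 12 + 4*I (n(I) = (3 + I)*4 = 12 + 4*I)
1/(n(31) + (451/u(-8) + 331/89)) = 1/((12 + 4*31) + (451/(12 - 8) + 331/89)) = 1/((12 + 124) + (451/4 + 331*(1/89))) = 1/(136 + (451*(1/4) + 331/89)) = 1/(136 + (451/4 + 331/89)) = 1/(136 + 41463/356) = 1/(89879/356) = 356/89879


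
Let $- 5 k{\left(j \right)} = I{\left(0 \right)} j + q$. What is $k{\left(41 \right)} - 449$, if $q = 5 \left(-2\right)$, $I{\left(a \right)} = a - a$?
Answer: $-447$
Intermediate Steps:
$I{\left(a \right)} = 0$
$q = -10$
$k{\left(j \right)} = 2$ ($k{\left(j \right)} = - \frac{0 j - 10}{5} = - \frac{0 - 10}{5} = \left(- \frac{1}{5}\right) \left(-10\right) = 2$)
$k{\left(41 \right)} - 449 = 2 - 449 = -447$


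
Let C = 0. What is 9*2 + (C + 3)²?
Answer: 27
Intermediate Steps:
9*2 + (C + 3)² = 9*2 + (0 + 3)² = 18 + 3² = 18 + 9 = 27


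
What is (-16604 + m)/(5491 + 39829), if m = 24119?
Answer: 1503/9064 ≈ 0.16582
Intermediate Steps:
(-16604 + m)/(5491 + 39829) = (-16604 + 24119)/(5491 + 39829) = 7515/45320 = 7515*(1/45320) = 1503/9064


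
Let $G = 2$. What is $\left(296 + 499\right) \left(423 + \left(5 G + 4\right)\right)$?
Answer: $347415$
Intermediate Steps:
$\left(296 + 499\right) \left(423 + \left(5 G + 4\right)\right) = \left(296 + 499\right) \left(423 + \left(5 \cdot 2 + 4\right)\right) = 795 \left(423 + \left(10 + 4\right)\right) = 795 \left(423 + 14\right) = 795 \cdot 437 = 347415$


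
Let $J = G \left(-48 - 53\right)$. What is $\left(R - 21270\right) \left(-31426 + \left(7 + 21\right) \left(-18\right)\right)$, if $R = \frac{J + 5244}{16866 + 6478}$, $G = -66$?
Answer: $\frac{3963430748025}{5836} \approx 6.7914 \cdot 10^{8}$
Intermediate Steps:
$J = 6666$ ($J = - 66 \left(-48 - 53\right) = \left(-66\right) \left(-101\right) = 6666$)
$R = \frac{5955}{11672}$ ($R = \frac{6666 + 5244}{16866 + 6478} = \frac{11910}{23344} = 11910 \cdot \frac{1}{23344} = \frac{5955}{11672} \approx 0.5102$)
$\left(R - 21270\right) \left(-31426 + \left(7 + 21\right) \left(-18\right)\right) = \left(\frac{5955}{11672} - 21270\right) \left(-31426 + \left(7 + 21\right) \left(-18\right)\right) = - \frac{248257485 \left(-31426 + 28 \left(-18\right)\right)}{11672} = - \frac{248257485 \left(-31426 - 504\right)}{11672} = \left(- \frac{248257485}{11672}\right) \left(-31930\right) = \frac{3963430748025}{5836}$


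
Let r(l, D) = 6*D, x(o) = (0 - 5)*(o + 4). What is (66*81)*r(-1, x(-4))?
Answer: 0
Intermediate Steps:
x(o) = -20 - 5*o (x(o) = -5*(4 + o) = -20 - 5*o)
(66*81)*r(-1, x(-4)) = (66*81)*(6*(-20 - 5*(-4))) = 5346*(6*(-20 + 20)) = 5346*(6*0) = 5346*0 = 0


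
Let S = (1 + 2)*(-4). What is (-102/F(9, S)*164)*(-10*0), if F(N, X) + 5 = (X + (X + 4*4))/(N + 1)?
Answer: 0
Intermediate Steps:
S = -12 (S = 3*(-4) = -12)
F(N, X) = -5 + (16 + 2*X)/(1 + N) (F(N, X) = -5 + (X + (X + 4*4))/(N + 1) = -5 + (X + (X + 16))/(1 + N) = -5 + (X + (16 + X))/(1 + N) = -5 + (16 + 2*X)/(1 + N))
(-102/F(9, S)*164)*(-10*0) = (-102*(1 + 9)/(11 - 5*9 + 2*(-12))*164)*(-10*0) = (-102*10/(11 - 45 - 24)*164)*0 = (-102/((⅒)*(-58))*164)*0 = (-102/(-29/5)*164)*0 = (-102*(-5/29)*164)*0 = ((510/29)*164)*0 = (83640/29)*0 = 0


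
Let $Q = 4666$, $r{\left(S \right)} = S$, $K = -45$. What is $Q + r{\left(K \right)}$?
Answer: $4621$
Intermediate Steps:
$Q + r{\left(K \right)} = 4666 - 45 = 4621$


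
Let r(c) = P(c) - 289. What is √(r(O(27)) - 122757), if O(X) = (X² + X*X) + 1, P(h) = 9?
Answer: I*√123037 ≈ 350.77*I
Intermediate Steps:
O(X) = 1 + 2*X² (O(X) = (X² + X²) + 1 = 2*X² + 1 = 1 + 2*X²)
r(c) = -280 (r(c) = 9 - 289 = -280)
√(r(O(27)) - 122757) = √(-280 - 122757) = √(-123037) = I*√123037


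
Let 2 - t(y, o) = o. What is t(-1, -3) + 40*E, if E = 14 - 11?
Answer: 125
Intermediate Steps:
t(y, o) = 2 - o
E = 3
t(-1, -3) + 40*E = (2 - 1*(-3)) + 40*3 = (2 + 3) + 120 = 5 + 120 = 125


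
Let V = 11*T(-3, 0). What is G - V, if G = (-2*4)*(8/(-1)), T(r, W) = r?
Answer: 97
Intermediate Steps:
G = 64 (G = -64*(-1) = -8*(-8) = 64)
V = -33 (V = 11*(-3) = -33)
G - V = 64 - 1*(-33) = 64 + 33 = 97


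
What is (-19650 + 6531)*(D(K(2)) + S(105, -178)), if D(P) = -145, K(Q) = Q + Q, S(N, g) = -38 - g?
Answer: 65595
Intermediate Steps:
K(Q) = 2*Q
(-19650 + 6531)*(D(K(2)) + S(105, -178)) = (-19650 + 6531)*(-145 + (-38 - 1*(-178))) = -13119*(-145 + (-38 + 178)) = -13119*(-145 + 140) = -13119*(-5) = 65595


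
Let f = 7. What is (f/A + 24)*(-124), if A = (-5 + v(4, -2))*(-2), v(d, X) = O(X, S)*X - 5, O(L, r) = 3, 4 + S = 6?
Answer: -24025/8 ≈ -3003.1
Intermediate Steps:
S = 2 (S = -4 + 6 = 2)
v(d, X) = -5 + 3*X (v(d, X) = 3*X - 5 = -5 + 3*X)
A = 32 (A = (-5 + (-5 + 3*(-2)))*(-2) = (-5 + (-5 - 6))*(-2) = (-5 - 11)*(-2) = -16*(-2) = 32)
(f/A + 24)*(-124) = (7/32 + 24)*(-124) = (775/32)*(-124) = -24025/8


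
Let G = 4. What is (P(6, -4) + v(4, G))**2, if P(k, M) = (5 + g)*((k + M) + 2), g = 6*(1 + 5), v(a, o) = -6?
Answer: 24964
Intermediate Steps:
g = 36 (g = 6*6 = 36)
P(k, M) = 82 + 41*M + 41*k (P(k, M) = (5 + 36)*((k + M) + 2) = 41*((M + k) + 2) = 41*(2 + M + k) = 82 + 41*M + 41*k)
(P(6, -4) + v(4, G))**2 = ((82 + 41*(-4) + 41*6) - 6)**2 = ((82 - 164 + 246) - 6)**2 = (164 - 6)**2 = 158**2 = 24964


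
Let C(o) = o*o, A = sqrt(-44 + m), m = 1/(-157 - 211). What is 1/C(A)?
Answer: -368/16193 ≈ -0.022726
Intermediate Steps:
m = -1/368 (m = 1/(-368) = -1/368 ≈ -0.0027174)
A = I*sqrt(372439)/92 (A = sqrt(-44 - 1/368) = sqrt(-16193/368) = I*sqrt(372439)/92 ≈ 6.6335*I)
C(o) = o**2
1/C(A) = 1/((I*sqrt(372439)/92)**2) = 1/(-16193/368) = -368/16193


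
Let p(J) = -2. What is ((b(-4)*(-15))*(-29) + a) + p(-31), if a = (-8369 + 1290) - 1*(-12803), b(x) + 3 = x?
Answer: 2677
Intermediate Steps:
b(x) = -3 + x
a = 5724 (a = -7079 + 12803 = 5724)
((b(-4)*(-15))*(-29) + a) + p(-31) = (((-3 - 4)*(-15))*(-29) + 5724) - 2 = (-7*(-15)*(-29) + 5724) - 2 = (105*(-29) + 5724) - 2 = (-3045 + 5724) - 2 = 2679 - 2 = 2677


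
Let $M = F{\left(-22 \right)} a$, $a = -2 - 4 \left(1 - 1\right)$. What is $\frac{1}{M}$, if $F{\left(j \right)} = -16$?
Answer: $\frac{1}{32} \approx 0.03125$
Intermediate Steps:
$a = -2$ ($a = -2 - 0 = -2 + 0 = -2$)
$M = 32$ ($M = \left(-16\right) \left(-2\right) = 32$)
$\frac{1}{M} = \frac{1}{32}$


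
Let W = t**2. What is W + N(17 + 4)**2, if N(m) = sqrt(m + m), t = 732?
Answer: 535866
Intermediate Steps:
N(m) = sqrt(2)*sqrt(m) (N(m) = sqrt(2*m) = sqrt(2)*sqrt(m))
W = 535824 (W = 732**2 = 535824)
W + N(17 + 4)**2 = 535824 + (sqrt(2)*sqrt(17 + 4))**2 = 535824 + (sqrt(2)*sqrt(21))**2 = 535824 + (sqrt(42))**2 = 535824 + 42 = 535866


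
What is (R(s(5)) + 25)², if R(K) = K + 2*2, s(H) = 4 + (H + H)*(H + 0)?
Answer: 6889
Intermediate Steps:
s(H) = 4 + 2*H² (s(H) = 4 + (2*H)*H = 4 + 2*H²)
R(K) = 4 + K (R(K) = K + 4 = 4 + K)
(R(s(5)) + 25)² = ((4 + (4 + 2*5²)) + 25)² = ((4 + (4 + 2*25)) + 25)² = ((4 + (4 + 50)) + 25)² = ((4 + 54) + 25)² = (58 + 25)² = 83² = 6889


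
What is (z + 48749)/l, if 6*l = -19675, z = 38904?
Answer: -525918/19675 ≈ -26.730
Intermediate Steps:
l = -19675/6 (l = (⅙)*(-19675) = -19675/6 ≈ -3279.2)
(z + 48749)/l = (38904 + 48749)/(-19675/6) = 87653*(-6/19675) = -525918/19675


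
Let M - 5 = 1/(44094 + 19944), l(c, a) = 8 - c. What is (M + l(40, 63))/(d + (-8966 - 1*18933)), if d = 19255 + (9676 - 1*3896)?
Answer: 1729025/183404832 ≈ 0.0094274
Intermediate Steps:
d = 25035 (d = 19255 + (9676 - 3896) = 19255 + 5780 = 25035)
M = 320191/64038 (M = 5 + 1/(44094 + 19944) = 5 + 1/64038 = 320191/64038 ≈ 5.0000)
(M + l(40, 63))/(d + (-8966 - 1*18933)) = (320191/64038 + (8 - 1*40))/(25035 + (-8966 - 1*18933)) = (320191/64038 + (8 - 40))/(25035 + (-8966 - 18933)) = (320191/64038 - 32)/(25035 - 27899) = -1729025/64038/(-2864) = -1729025/64038*(-1/2864) = 1729025/183404832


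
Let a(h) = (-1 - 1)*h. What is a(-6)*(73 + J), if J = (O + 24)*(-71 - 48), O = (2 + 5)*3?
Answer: -63384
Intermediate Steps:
O = 21 (O = 7*3 = 21)
a(h) = -2*h
J = -5355 (J = (21 + 24)*(-71 - 48) = 45*(-119) = -5355)
a(-6)*(73 + J) = (-2*(-6))*(73 - 5355) = 12*(-5282) = -63384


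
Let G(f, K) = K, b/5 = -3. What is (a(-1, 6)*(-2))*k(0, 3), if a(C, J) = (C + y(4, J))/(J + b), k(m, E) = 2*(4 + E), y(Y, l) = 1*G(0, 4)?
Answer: 28/3 ≈ 9.3333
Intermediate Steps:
b = -15 (b = 5*(-3) = -15)
y(Y, l) = 4 (y(Y, l) = 1*4 = 4)
k(m, E) = 8 + 2*E
a(C, J) = (4 + C)/(-15 + J) (a(C, J) = (C + 4)/(J - 15) = (4 + C)/(-15 + J))
(a(-1, 6)*(-2))*k(0, 3) = (((4 - 1)/(-15 + 6))*(-2))*(8 + 2*3) = ((3/(-9))*(-2))*(8 + 6) = (-1/9*3*(-2))*14 = -1/3*(-2)*14 = (2/3)*14 = 28/3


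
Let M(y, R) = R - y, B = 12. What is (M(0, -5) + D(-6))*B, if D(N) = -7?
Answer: -144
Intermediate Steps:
(M(0, -5) + D(-6))*B = ((-5 - 1*0) - 7)*12 = ((-5 + 0) - 7)*12 = (-5 - 7)*12 = -12*12 = -144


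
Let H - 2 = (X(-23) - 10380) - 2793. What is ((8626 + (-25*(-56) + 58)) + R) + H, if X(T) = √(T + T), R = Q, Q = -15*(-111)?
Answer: -1422 + I*√46 ≈ -1422.0 + 6.7823*I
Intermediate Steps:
Q = 1665
R = 1665
X(T) = √2*√T (X(T) = √(2*T) = √2*√T)
H = -13171 + I*√46 (H = 2 + ((√2*√(-23) - 10380) - 2793) = 2 + ((√2*(I*√23) - 10380) - 2793) = 2 + ((I*√46 - 10380) - 2793) = 2 + ((-10380 + I*√46) - 2793) = 2 + (-13173 + I*√46) = -13171 + I*√46 ≈ -13171.0 + 6.7823*I)
((8626 + (-25*(-56) + 58)) + R) + H = ((8626 + (-25*(-56) + 58)) + 1665) + (-13171 + I*√46) = ((8626 + (1400 + 58)) + 1665) + (-13171 + I*√46) = ((8626 + 1458) + 1665) + (-13171 + I*√46) = (10084 + 1665) + (-13171 + I*√46) = 11749 + (-13171 + I*√46) = -1422 + I*√46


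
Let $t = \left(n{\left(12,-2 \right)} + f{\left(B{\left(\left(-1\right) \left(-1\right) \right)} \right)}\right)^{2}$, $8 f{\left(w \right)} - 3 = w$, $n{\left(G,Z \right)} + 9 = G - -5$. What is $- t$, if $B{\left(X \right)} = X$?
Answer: $- \frac{289}{4} \approx -72.25$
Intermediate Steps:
$n{\left(G,Z \right)} = -4 + G$ ($n{\left(G,Z \right)} = -9 + \left(G - -5\right) = -9 + \left(G + 5\right) = -9 + \left(5 + G\right) = -4 + G$)
$f{\left(w \right)} = \frac{3}{8} + \frac{w}{8}$
$t = \frac{289}{4}$ ($t = \left(\left(-4 + 12\right) + \left(\frac{3}{8} + \frac{\left(-1\right) \left(-1\right)}{8}\right)\right)^{2} = \left(8 + \left(\frac{3}{8} + \frac{1}{8} \cdot 1\right)\right)^{2} = \left(8 + \left(\frac{3}{8} + \frac{1}{8}\right)\right)^{2} = \left(8 + \frac{1}{2}\right)^{2} = \left(\frac{17}{2}\right)^{2} = \frac{289}{4} \approx 72.25$)
$- t = \left(-1\right) \frac{289}{4} = - \frac{289}{4}$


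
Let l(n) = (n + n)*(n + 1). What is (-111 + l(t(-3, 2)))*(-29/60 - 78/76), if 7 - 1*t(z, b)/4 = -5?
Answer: -2634851/380 ≈ -6933.8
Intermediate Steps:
t(z, b) = 48 (t(z, b) = 28 - 4*(-5) = 28 + 20 = 48)
l(n) = 2*n*(1 + n) (l(n) = (2*n)*(1 + n) = 2*n*(1 + n))
(-111 + l(t(-3, 2)))*(-29/60 - 78/76) = (-111 + 2*48*(1 + 48))*(-29/60 - 78/76) = (-111 + 2*48*49)*(-29*1/60 - 78*1/76) = (-111 + 4704)*(-29/60 - 39/38) = 4593*(-1721/1140) = -2634851/380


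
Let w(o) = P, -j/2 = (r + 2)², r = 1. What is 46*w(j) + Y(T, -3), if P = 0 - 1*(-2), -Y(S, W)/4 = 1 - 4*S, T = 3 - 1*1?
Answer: 120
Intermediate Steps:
T = 2 (T = 3 - 1 = 2)
Y(S, W) = -4 + 16*S (Y(S, W) = -4*(1 - 4*S) = -4 + 16*S)
P = 2 (P = 0 + 2 = 2)
j = -18 (j = -2*(1 + 2)² = -2*3² = -2*9 = -18)
w(o) = 2
46*w(j) + Y(T, -3) = 46*2 + (-4 + 16*2) = 92 + (-4 + 32) = 92 + 28 = 120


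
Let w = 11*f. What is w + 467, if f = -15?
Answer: 302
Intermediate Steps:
w = -165 (w = 11*(-15) = -165)
w + 467 = -165 + 467 = 302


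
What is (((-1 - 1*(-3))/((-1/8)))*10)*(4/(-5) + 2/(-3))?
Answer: 704/3 ≈ 234.67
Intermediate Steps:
(((-1 - 1*(-3))/((-1/8)))*10)*(4/(-5) + 2/(-3)) = (((-1 + 3)/((-1*1/8)))*10)*(4*(-1/5) + 2*(-1/3)) = ((2/(-1/8))*10)*(-4/5 - 2/3) = ((2*(-8))*10)*(-22/15) = -16*10*(-22/15) = -160*(-22/15) = 704/3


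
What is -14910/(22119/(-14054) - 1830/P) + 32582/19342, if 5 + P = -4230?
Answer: 572225423301873/43812947153 ≈ 13061.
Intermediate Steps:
P = -4235 (P = -5 - 4230 = -4235)
-14910/(22119/(-14054) - 1830/P) + 32582/19342 = -14910/(22119/(-14054) - 1830/(-4235)) + 32582/19342 = -14910/(22119*(-1/14054) - 1830*(-1/4235)) + 32582*(1/19342) = -14910/(-22119/14054 + 366/847) + 16291/9671 = -14910/(-13591029/11903738) + 16291/9671 = -14910*(-11903738/13591029) + 16291/9671 = 59161577860/4530343 + 16291/9671 = 572225423301873/43812947153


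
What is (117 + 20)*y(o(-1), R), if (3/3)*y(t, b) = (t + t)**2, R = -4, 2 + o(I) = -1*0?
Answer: 2192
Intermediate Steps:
o(I) = -2 (o(I) = -2 - 1*0 = -2 + 0 = -2)
y(t, b) = 4*t**2 (y(t, b) = (t + t)**2 = (2*t)**2 = 4*t**2)
(117 + 20)*y(o(-1), R) = (117 + 20)*(4*(-2)**2) = 137*(4*4) = 137*16 = 2192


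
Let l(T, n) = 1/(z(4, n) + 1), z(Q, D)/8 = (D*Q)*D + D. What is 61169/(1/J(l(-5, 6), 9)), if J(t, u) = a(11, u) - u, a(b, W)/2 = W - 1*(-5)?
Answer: 1162211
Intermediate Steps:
z(Q, D) = 8*D + 8*Q*D**2 (z(Q, D) = 8*((D*Q)*D + D) = 8*(Q*D**2 + D) = 8*(D + Q*D**2) = 8*D + 8*Q*D**2)
a(b, W) = 10 + 2*W (a(b, W) = 2*(W - 1*(-5)) = 2*(W + 5) = 2*(5 + W) = 10 + 2*W)
l(T, n) = 1/(1 + 8*n*(1 + 4*n)) (l(T, n) = 1/(8*n*(1 + n*4) + 1) = 1/(8*n*(1 + 4*n) + 1) = 1/(1 + 8*n*(1 + 4*n)))
J(t, u) = 10 + u (J(t, u) = (10 + 2*u) - u = 10 + u)
61169/(1/J(l(-5, 6), 9)) = 61169/(1/(10 + 9)) = 61169/(1/19) = 61169*19 = 1162211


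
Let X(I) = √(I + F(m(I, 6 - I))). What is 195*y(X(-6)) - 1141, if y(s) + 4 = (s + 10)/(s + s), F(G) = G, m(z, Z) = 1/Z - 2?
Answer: -3647/2 - 390*I*√285/19 ≈ -1823.5 - 346.52*I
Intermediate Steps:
m(z, Z) = -2 + 1/Z
X(I) = √(-2 + I + 1/(6 - I)) (X(I) = √(I + (-2 + 1/(6 - I))) = √(-2 + I + 1/(6 - I)))
y(s) = -4 + (10 + s)/(2*s) (y(s) = -4 + (s + 10)/(s + s) = -4 + (10 + s)/((2*s)) = -4 + (10 + s)*(1/(2*s)) = -4 + (10 + s)/(2*s))
195*y(X(-6)) - 1141 = 195*(-7/2 + 5/(√((-1 + (-6 - 6)*(-2 - 6))/(-6 - 6)))) - 1141 = 195*(-7/2 + 5/(√((-1 - 12*(-8))/(-12)))) - 1141 = 195*(-7/2 + 5/(√(-(-1 + 96)/12))) - 1141 = 195*(-7/2 + 5/(√(-1/12*95))) - 1141 = 195*(-7/2 + 5/(√(-95/12))) - 1141 = 195*(-7/2 + 5/((I*√285/6))) - 1141 = 195*(-7/2 + 5*(-2*I*√285/95)) - 1141 = 195*(-7/2 - 2*I*√285/19) - 1141 = (-1365/2 - 390*I*√285/19) - 1141 = -3647/2 - 390*I*√285/19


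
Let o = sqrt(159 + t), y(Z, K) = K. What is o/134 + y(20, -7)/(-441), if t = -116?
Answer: 1/63 + sqrt(43)/134 ≈ 0.064809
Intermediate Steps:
o = sqrt(43) (o = sqrt(159 - 116) = sqrt(43) ≈ 6.5574)
o/134 + y(20, -7)/(-441) = sqrt(43)/134 - 7/(-441) = sqrt(43)*(1/134) - 7*(-1/441) = sqrt(43)/134 + 1/63 = 1/63 + sqrt(43)/134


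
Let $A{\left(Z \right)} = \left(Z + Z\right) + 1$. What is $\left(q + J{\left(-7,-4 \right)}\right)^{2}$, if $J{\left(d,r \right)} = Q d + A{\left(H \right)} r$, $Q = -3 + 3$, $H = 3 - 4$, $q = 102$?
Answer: $11236$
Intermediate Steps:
$H = -1$ ($H = 3 - 4 = -1$)
$A{\left(Z \right)} = 1 + 2 Z$ ($A{\left(Z \right)} = 2 Z + 1 = 1 + 2 Z$)
$Q = 0$
$J{\left(d,r \right)} = - r$ ($J{\left(d,r \right)} = 0 d + \left(1 + 2 \left(-1\right)\right) r = 0 + \left(1 - 2\right) r = 0 - r = - r$)
$\left(q + J{\left(-7,-4 \right)}\right)^{2} = \left(102 - -4\right)^{2} = \left(102 + 4\right)^{2} = 106^{2} = 11236$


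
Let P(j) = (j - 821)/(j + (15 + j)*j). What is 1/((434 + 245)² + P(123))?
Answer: 17097/7882417279 ≈ 2.1690e-6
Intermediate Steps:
P(j) = (-821 + j)/(j + j*(15 + j))
1/((434 + 245)² + P(123)) = 1/((434 + 245)² + (-821 + 123)/(123*(16 + 123))) = 1/(679² + (1/123)*(-698)/139) = 1/(461041 + (1/123)*(1/139)*(-698)) = 1/(461041 - 698/17097) = 1/(7882417279/17097) = 17097/7882417279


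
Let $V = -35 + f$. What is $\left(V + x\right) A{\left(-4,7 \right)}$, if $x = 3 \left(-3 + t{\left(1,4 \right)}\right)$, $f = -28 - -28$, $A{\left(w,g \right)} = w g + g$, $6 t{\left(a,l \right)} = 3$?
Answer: $\frac{1785}{2} \approx 892.5$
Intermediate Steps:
$t{\left(a,l \right)} = \frac{1}{2}$ ($t{\left(a,l \right)} = \frac{1}{6} \cdot 3 = \frac{1}{2}$)
$A{\left(w,g \right)} = g + g w$ ($A{\left(w,g \right)} = g w + g = g + g w$)
$f = 0$ ($f = -28 + 28 = 0$)
$x = - \frac{15}{2}$ ($x = 3 \left(-3 + \frac{1}{2}\right) = 3 \left(- \frac{5}{2}\right) = - \frac{15}{2} \approx -7.5$)
$V = -35$ ($V = -35 + 0 = -35$)
$\left(V + x\right) A{\left(-4,7 \right)} = \left(-35 - \frac{15}{2}\right) 7 \left(1 - 4\right) = - \frac{85 \cdot 7 \left(-3\right)}{2} = \left(- \frac{85}{2}\right) \left(-21\right) = \frac{1785}{2}$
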